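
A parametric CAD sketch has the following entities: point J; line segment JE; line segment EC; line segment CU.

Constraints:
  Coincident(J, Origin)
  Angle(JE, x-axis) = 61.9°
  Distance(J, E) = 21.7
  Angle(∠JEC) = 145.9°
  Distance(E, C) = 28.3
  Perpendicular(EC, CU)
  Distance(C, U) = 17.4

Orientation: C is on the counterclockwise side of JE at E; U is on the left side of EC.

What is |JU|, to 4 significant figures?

46.56

J is at the origin; JE runs at 61.9° with length 21.7, so E = 21.7·(cos 61.9°, sin 61.9°) = (10.22, 19.14). ∠JEC = 145.9°, so EC runs at 61.9° + (180° − 145.9°) = 96.00° from the x-axis; with |EC| = 28.3, C = E + 28.3·(cos 96.00°, sin 96.00°) = (7.263, 47.29). EC is perpendicular to CU; with |CU| = 17.4 on the left of EC, U = C + 17.4·(-0.9945, -0.1045) = (-10.04, 45.47). Then |JU| = |U − J| = 46.56.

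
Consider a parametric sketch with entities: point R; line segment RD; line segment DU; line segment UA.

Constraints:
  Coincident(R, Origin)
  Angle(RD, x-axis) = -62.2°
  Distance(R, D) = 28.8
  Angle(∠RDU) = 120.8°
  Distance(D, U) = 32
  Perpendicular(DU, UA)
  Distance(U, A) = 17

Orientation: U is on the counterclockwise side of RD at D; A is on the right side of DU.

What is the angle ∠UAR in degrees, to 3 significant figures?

48.2°

R is at the origin; RD runs at -62.2° with length 28.8, so D = 28.8·(cos -62.2°, sin -62.2°) = (13.4, -25.5). ∠RDU = 120.8°, so DU runs at -62.2° + (180° − 120.8°) = -3.00° from the x-axis; with |DU| = 32.0, U = D + 32.0·(cos -3.00°, sin -3.00°) = (45.4, -27.2). The perpendicularity gives UA at right angles to DU; with |UA| = 17.0 on the right of DU, A = U + 17.0·(-0.0523, -0.999) = (44.5, -44.1). Then cos ∠UAR = AU·AR / (|AU||AR|), giving 48.2°.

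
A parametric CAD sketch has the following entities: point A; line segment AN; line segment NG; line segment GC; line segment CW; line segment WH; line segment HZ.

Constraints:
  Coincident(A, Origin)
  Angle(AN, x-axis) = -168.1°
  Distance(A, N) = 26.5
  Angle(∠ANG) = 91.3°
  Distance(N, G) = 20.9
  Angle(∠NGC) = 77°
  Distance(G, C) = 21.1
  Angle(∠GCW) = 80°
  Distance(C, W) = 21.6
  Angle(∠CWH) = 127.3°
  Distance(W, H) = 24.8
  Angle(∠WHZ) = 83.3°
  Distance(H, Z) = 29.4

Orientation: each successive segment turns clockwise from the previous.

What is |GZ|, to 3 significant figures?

15.9

A is at the origin; AN runs at -168.1° with length 26.5, so N = (-25.9, -5.46). ∠ANG = 91.3° gives NG at 103° from the x-axis; with |NG| = 20.9, G = (-30.7, 14.9). ∠NGC = 77.0° gives GC at 0.200° from the x-axis; with |GC| = 21.1, C = (-9.60, 15.0). ∠GCW = 80.0° gives CW at -99.8° from the x-axis; with |CW| = 21.6, W = (-13.3, -6.33). ∠CWH = 127.3° gives WH at -152° from the x-axis; with |WH| = 24.8, H = (-35.3, -17.8). ∠WHZ = 83.3° gives HZ at 111° from the x-axis; with |HZ| = 29.4, Z = (-45.7, 9.70). Then |GZ| = |Z − G| = 15.9.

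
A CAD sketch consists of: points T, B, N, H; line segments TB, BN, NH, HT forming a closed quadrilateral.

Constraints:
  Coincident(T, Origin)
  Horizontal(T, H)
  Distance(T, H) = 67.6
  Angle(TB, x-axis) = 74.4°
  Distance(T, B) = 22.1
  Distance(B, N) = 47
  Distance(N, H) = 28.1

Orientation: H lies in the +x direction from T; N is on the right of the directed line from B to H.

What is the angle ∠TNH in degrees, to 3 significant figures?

146°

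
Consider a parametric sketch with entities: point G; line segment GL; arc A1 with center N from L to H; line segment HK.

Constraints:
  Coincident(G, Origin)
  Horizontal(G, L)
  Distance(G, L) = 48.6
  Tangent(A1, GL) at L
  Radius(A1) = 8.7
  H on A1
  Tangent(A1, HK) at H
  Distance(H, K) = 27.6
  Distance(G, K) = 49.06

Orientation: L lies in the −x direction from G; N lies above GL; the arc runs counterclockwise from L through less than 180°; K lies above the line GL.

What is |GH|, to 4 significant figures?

40.67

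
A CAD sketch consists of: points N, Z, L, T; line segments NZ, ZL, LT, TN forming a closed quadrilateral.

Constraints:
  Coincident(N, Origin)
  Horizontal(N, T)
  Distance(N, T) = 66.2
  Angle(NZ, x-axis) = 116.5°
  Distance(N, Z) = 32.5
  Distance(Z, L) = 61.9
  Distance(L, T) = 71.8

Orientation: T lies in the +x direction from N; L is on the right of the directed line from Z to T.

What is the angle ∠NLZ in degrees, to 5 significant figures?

12.350°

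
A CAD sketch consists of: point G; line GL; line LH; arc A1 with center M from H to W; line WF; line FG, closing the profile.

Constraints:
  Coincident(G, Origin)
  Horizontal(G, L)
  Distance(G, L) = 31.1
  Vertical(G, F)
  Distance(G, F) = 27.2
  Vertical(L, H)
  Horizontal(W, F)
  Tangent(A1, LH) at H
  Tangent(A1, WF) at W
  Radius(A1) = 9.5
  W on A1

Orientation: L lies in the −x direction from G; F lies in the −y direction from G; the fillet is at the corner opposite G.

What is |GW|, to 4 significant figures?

34.73

G is at the origin; GL is horizontal with |GL| = 31.1 and L on the −x side, so L = (-31.10, 0.000). G and F share the same x with |GF| = 27.2 and F on the −y side, so F = (0.000, -27.20). The virtual corner opposite G is at (-31.10, -27.20). Tangency of A1 to LH means the radius MH is perpendicular to LH and the tangent condition forces MW to be normal to WF, with radius 9.5, so the center M sits 9.5 in from both sides at M = (-21.60, -17.70). That places the tangent points at H = (-31.10, -17.70) on LH and W = (-21.60, -27.20) on WF. Then |GW| = |W − G| = 34.73.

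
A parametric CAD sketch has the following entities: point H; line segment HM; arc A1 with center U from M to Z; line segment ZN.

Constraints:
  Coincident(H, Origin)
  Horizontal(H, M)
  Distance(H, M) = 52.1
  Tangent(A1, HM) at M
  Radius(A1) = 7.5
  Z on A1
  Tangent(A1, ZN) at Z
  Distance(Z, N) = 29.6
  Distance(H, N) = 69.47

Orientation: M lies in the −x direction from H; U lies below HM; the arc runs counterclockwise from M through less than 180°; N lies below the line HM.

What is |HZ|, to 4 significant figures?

60.10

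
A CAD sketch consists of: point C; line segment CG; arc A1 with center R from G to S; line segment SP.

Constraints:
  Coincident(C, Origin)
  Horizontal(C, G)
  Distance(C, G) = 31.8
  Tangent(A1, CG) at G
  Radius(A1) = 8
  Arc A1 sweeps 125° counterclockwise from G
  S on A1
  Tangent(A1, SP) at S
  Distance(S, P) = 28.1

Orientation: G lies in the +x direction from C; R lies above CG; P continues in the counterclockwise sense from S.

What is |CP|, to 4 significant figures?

41.98

C is at the origin; CG is horizontal with |CG| = 31.8 and G on the +x side, so G = (31.80, 0.000). Since A1 is tangent to CG there, RG ⟂ CG, so R = G + (0, 8) = (31.80, 8.000). On A1, G sits at bearing -90° from R; a 125° counterclockwise sweep puts S at bearing 35°, so S = R + 8.0·(cos 35°, sin 35°) = (38.35, 12.59). A1 meets SP tangentially, so RS is at right angles to SP, so SP runs along (−sin 35°, cos 35°); with |SP| = 28.1, P = (22.24, 35.61). Then |CP| = |P − C| = 41.98.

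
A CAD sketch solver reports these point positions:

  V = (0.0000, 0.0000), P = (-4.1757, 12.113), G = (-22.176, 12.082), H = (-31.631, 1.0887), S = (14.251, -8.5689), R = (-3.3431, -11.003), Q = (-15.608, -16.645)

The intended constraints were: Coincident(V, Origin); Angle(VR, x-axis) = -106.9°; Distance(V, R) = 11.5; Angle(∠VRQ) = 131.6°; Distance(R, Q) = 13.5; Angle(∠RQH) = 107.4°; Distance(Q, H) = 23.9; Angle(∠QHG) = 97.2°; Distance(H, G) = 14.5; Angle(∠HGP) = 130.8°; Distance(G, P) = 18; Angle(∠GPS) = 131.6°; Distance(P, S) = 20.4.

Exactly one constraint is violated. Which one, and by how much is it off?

Distance(P, S) = 20.4 — off by 7.30.

V = (0.00, 0.00) ✓; VR at -106.9° ✓; |VR| = 11.50 ✓; ∠VRQ = 131.6° ✓; |RQ| = 13.50 ✓; ∠RQH = 107.4° ✓; |QH| = 23.90 ✓; ∠QHG = 97.20° ✓; |HG| = 14.50 ✓; ∠HGP = 130.8° ✓; |GP| = 18.00 ✓; ∠GPS = 131.6° ✓; |PS| = 27.70 ✗.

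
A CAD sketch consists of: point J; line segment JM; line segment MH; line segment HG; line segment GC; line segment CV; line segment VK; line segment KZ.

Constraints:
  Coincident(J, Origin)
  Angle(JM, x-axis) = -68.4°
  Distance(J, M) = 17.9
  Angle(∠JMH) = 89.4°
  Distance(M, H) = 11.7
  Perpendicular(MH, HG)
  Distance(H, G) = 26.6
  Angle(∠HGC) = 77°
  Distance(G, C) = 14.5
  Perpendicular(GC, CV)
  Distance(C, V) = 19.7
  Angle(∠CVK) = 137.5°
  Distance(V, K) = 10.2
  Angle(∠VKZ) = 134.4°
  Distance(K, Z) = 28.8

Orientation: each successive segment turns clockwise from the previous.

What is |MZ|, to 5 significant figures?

38.868

J is at the origin; JM runs at -68.4° with length 17.9, so M = (6.5894, -16.643). ∠JMH = 89.4° gives MH at -159.00° from the x-axis; with |MH| = 11.7, H = (-4.3335, -20.836). MH ⟂ HG, so HG runs at 111.00°; with |HG| = 26.6, G = (-13.866, 3.9973). ∠HGC = 77.0° gives GC at 8.0000° from the x-axis; with |GC| = 14.5, C = (0.49284, 6.0153). The perpendicularity gives CV at right angles to GC, so CV runs at -82.000°; with |CV| = 19.7, V = (3.2345, -13.493). ∠CVK = 137.5° gives VK at -124.50° from the x-axis; with |VK| = 10.2, K = (-2.5428, -21.899). ∠VKZ = 134.4° gives KZ at -170.10° from the x-axis; with |KZ| = 28.8, Z = (-30.914, -26.851). Then |MZ| = |Z − M| = 38.868.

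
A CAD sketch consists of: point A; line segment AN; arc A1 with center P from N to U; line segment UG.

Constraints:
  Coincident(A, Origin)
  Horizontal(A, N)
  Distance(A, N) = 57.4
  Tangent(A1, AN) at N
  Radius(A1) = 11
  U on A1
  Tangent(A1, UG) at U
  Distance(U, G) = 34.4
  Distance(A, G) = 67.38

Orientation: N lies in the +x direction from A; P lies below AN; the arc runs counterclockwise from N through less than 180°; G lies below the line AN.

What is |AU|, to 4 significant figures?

47.92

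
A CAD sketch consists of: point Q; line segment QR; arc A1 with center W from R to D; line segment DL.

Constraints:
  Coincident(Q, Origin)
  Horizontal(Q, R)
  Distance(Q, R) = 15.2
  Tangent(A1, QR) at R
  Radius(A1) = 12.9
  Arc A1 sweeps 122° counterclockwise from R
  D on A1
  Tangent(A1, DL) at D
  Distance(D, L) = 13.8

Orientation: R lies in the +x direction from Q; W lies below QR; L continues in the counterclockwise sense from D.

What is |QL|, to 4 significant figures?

33.50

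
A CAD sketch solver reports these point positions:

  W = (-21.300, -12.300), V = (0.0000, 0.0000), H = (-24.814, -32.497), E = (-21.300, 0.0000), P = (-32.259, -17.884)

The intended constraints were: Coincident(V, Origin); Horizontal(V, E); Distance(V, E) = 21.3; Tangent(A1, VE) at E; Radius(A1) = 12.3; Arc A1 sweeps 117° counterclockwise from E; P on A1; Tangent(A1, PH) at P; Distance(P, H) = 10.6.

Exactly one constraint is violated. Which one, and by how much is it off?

Distance(P, H) = 10.6 — off by 5.80.

V = (0.00, 0.00) ✓; V.y = 0.00, E.y = 0.00 ✓; |VE| = 21.30 ✓; ∠(WE, EV) = 90.00° ✓; |WE| = 12.30 ✓; bearing(W→P) − bearing(W→E) = 117.0° ✓; |WP| = 12.30 ✓; ∠(WP, PH) = 90.00° ✓; |PH| = 16.40 ✗.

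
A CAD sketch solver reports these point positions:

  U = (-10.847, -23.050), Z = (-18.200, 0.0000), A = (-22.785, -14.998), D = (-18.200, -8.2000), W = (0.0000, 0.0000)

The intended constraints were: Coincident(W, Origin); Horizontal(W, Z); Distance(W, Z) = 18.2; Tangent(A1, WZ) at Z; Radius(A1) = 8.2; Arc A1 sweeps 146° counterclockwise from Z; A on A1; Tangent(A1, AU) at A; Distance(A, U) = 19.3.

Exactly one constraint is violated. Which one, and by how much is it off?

Distance(A, U) = 19.3 — off by 4.90.

W = (0.00, 0.00) ✓; W.y = 0.00, Z.y = 0.00 ✓; |WZ| = 18.20 ✓; ∠(DZ, ZW) = 90.00° ✓; |DZ| = 8.200 ✓; bearing(D→A) − bearing(D→Z) = 146.0° ✓; |DA| = 8.200 ✓; ∠(DA, AU) = 90.00° ✓; |AU| = 14.40 ✗.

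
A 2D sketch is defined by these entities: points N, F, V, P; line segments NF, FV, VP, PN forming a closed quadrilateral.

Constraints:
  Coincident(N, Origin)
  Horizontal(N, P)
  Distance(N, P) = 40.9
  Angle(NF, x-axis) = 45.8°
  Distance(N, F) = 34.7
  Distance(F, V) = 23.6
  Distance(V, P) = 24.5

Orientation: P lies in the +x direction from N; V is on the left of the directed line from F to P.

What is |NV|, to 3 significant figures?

53.2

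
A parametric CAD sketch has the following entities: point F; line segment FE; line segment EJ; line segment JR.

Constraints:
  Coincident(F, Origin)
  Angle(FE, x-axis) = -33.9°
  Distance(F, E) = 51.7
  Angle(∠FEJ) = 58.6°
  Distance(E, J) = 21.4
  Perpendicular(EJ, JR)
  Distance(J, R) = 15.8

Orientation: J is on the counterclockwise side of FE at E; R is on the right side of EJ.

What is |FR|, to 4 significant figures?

60.18

∠FEJ = 58.6°, so EJ runs at -33.9° + (180° − 58.6°) = 87.50° from the x-axis; with |EJ| = 21.4, J = E + 21.4·(cos 87.50°, sin 87.50°) = (43.85, -7.456). EJ is perpendicular to JR; with |JR| = 15.8 on the right of EJ, R = J + 15.8·(0.9990, -0.04362) = (59.63, -8.145). Then |FR| = |R − F| = 60.18.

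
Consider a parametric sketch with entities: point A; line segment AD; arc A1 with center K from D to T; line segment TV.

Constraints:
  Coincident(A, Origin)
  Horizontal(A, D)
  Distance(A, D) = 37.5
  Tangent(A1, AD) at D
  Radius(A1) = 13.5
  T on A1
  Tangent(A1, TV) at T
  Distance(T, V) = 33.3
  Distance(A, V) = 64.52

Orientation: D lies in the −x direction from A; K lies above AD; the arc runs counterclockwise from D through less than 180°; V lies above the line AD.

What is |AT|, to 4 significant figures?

32.56

Checks: ∠(KD, DA) = 90.00° ✓; |KT| = 13.50 ✓; ∠(KT, TV) = 90.00° ✓; |TV| = 33.30 ✓; |AV| = 64.52 ✓.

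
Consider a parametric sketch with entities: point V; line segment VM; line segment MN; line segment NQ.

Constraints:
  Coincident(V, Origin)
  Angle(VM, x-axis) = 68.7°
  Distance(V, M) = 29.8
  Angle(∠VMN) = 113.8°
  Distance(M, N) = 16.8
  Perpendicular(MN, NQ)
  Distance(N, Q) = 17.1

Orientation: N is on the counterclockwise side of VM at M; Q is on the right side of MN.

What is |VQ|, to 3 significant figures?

52.9

V is at the origin; VM runs at 68.7° with length 29.8, so M = 29.8·(cos 68.7°, sin 68.7°) = (10.8, 27.8). ∠VMN = 113.8°, so MN runs at 68.7° + (180° − 113.8°) = 135° from the x-axis; with |MN| = 16.8, N = M + 16.8·(cos 135°, sin 135°) = (-1.03, 39.7). The perpendicularity gives NQ at right angles to MN; with |NQ| = 17.1 on the right of MN, Q = N + 17.1·(0.708, 0.706) = (11.1, 51.7). Then |VQ| = |Q − V| = 52.9.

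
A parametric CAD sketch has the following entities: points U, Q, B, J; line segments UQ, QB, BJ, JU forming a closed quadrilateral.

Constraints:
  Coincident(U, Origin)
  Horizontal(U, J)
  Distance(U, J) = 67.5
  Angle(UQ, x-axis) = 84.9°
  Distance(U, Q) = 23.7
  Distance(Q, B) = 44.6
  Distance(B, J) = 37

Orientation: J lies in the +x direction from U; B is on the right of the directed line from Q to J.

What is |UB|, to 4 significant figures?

33.23

U is at the origin; U and J share the same y with |UJ| = 67.5 and J in +x, so J = (67.5, 0). UQ runs at 84.9° with |UQ| = 23.7, so Q = (2.107, 23.61). B is determined by |QB| = 44.6 and |BJ| = 37.0 together: it lies at the intersection of circle(Q, 44.6) and circle(J, 37.0). With |QJ| = 69.52, the foot of the radical line on QJ is 39.22 from Q and the perpendicular offset is √(44.6² − 39.22²) = 21.23. Taking the right-of-QJ solution: B = (31.79, -9.682).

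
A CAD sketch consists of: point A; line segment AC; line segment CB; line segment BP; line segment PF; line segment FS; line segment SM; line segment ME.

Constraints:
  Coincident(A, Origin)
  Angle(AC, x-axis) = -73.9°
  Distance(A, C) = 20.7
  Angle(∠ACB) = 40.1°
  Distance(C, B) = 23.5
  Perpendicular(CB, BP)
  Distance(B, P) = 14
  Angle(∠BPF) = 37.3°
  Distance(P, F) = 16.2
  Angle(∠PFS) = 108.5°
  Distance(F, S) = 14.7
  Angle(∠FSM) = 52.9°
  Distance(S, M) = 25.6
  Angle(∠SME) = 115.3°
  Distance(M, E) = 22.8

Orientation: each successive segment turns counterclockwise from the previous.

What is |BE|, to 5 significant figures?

30.634

A is at the origin; AC runs at -73.9° with length 20.7, so C = (5.7404, -19.888). ∠ACB = 40.1° gives CB at 66.000° from the x-axis; with |CB| = 23.5, B = (15.299, 1.5802). CB ⟂ BP, so BP runs at 156.00°; with |BP| = 14.0, P = (2.5091, 7.2745). ∠BPF = 37.3° gives PF at -61.300° from the x-axis; with |PF| = 16.2, F = (10.289, -6.9353). ∠PFS = 108.5° gives FS at 10.200° from the x-axis; with |FS| = 14.7, S = (24.756, -4.3321). ∠FSM = 52.9° gives SM at 137.30° from the x-axis; with |SM| = 25.6, M = (5.9426, 13.029). ∠SME = 115.3° gives ME at -158.00° from the x-axis; with |ME| = 22.8, E = (-15.197, 4.4877). Then |BE| = |E − B| = 30.634.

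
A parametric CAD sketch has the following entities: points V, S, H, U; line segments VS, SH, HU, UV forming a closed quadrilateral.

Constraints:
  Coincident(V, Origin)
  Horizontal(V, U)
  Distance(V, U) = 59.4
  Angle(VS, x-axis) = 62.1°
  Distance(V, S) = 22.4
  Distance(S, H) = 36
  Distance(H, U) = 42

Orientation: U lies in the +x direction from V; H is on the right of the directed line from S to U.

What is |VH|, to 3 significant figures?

25.0

Checks: V.y = 0.00, U.y = 0.00 ✓; |SH| = 36.00 ✓; |HU| = 42.00 ✓.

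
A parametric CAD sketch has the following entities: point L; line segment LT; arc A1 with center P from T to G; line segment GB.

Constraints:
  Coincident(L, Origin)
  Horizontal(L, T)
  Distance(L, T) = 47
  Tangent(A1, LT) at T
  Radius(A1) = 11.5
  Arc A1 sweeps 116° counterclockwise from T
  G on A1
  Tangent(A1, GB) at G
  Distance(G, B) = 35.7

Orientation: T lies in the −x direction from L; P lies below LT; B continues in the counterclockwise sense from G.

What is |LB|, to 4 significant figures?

64.05

On A1, T sits at bearing 90° from P; a 116° counterclockwise sweep puts G at bearing 206°, so G = P + 11.5·(cos 206°, sin 206°) = (-57.34, -16.54). Since A1 is tangent to GB there, PG ⟂ GB, so GB runs along (−sin 206°, cos 206°); with |GB| = 35.7, B = (-41.69, -48.63). Then |LB| = |B − L| = 64.05.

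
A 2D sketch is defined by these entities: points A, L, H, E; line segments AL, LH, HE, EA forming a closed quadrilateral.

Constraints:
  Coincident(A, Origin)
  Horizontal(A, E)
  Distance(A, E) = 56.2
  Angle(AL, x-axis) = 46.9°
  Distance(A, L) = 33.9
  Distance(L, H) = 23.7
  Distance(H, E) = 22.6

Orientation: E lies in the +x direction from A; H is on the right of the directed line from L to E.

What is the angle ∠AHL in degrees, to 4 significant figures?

69.18°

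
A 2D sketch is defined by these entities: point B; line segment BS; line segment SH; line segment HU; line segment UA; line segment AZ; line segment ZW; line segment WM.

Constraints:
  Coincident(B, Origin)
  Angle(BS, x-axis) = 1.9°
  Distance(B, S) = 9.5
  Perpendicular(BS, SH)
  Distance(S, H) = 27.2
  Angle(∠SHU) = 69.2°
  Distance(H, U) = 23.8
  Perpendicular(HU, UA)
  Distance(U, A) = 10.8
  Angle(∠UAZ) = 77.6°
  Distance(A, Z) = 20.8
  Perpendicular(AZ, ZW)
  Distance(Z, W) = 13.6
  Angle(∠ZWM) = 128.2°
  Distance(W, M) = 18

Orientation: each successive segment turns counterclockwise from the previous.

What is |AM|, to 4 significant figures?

25.61

AZ ⟂ ZW, so ZW runs at 125.1°; with |ZW| = 13.6, W = (0.001778, 31.44). ∠ZWM = 128.2° gives WM at 176.9° from the x-axis; with |WM| = 18.0, M = (-17.97, 32.41). Then |AM| = |M − A| = 25.61.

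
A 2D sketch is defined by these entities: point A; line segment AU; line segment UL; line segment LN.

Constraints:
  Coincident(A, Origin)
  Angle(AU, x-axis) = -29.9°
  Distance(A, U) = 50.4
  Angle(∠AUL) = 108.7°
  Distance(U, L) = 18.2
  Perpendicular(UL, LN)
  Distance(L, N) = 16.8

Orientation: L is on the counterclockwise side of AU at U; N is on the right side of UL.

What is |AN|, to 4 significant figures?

73.12

A is at the origin; AU runs at -29.9° with length 50.4, so U = 50.4·(cos -29.9°, sin -29.9°) = (43.69, -25.12). ∠AUL = 108.7°, so UL runs at -29.9° + (180° − 108.7°) = 41.40° from the x-axis; with |UL| = 18.2, L = U + 18.2·(cos 41.40°, sin 41.40°) = (57.34, -13.09). UL ⟂ LN; with |LN| = 16.8 on the right of UL, N = L + 16.8·(0.6613, -0.7501) = (68.45, -25.69). Then |AN| = |N − A| = 73.12.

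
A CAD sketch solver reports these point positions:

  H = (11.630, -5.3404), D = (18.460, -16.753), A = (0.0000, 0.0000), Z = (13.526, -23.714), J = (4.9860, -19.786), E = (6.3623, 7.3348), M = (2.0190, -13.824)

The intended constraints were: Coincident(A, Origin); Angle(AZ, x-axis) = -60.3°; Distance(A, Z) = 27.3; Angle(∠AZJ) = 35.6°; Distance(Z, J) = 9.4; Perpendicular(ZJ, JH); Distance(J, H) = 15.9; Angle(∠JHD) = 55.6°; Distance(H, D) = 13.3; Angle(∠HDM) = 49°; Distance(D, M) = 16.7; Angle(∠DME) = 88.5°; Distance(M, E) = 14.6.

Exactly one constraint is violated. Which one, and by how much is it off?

Distance(M, E) = 14.6 — off by 7.00.

A = (0.00, 0.00) ✓; AZ at -60.30° ✓; |AZ| = 27.30 ✓; ∠AZJ = 35.60° ✓; |ZJ| = 9.400 ✓; ∠(ZJ, JH) = 90.00° ✓; |JH| = 15.90 ✓; ∠JHD = 55.60° ✓; |HD| = 13.30 ✓; ∠HDM = 49.00° ✓; |DM| = 16.70 ✓; ∠DME = 88.50° ✓; |ME| = 21.60 ✗.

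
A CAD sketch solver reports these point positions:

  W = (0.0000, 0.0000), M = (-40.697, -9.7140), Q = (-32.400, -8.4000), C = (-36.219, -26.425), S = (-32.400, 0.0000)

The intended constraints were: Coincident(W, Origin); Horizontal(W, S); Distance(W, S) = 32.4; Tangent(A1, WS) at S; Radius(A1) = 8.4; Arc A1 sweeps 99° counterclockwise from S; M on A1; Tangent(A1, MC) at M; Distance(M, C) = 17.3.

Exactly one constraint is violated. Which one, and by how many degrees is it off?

Tangent(A1, MC) at M — off by 6.00°.

W = (0.00, 0.00) ✓; W.y = 0.00, S.y = 0.00 ✓; |WS| = 32.40 ✓; ∠(QS, SW) = 90.00° ✓; |QS| = 8.400 ✓; bearing(Q→M) − bearing(Q→S) = 99.00° ✓; |QM| = 8.400 ✓; ∠(QM, MC) = 84.00° ✗; |MC| = 17.30 ✓.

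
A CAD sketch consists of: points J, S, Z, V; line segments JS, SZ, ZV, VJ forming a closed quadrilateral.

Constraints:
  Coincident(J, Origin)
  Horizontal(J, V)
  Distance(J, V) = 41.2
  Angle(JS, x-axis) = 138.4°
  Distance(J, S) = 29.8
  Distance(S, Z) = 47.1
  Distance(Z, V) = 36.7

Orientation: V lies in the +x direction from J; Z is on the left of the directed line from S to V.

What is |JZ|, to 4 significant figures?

39.52

Checks: |SZ| = 47.10 ✓; |ZV| = 36.70 ✓.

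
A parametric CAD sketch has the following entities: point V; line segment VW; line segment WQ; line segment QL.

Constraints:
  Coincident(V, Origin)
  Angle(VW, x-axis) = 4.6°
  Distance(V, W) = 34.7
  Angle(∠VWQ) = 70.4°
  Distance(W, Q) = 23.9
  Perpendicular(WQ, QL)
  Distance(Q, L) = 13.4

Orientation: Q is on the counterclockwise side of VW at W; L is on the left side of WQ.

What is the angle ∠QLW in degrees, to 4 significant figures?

60.72°

V is at the origin; VW runs at 4.6° with length 34.7, so W = 34.7·(cos 4.6°, sin 4.6°) = (34.59, 2.783). ∠VWQ = 70.4°, so WQ runs at 4.6° + (180° − 70.4°) = 114.2° from the x-axis; with |WQ| = 23.9, Q = W + 23.9·(cos 114.2°, sin 114.2°) = (24.79, 24.58). The perpendicularity gives QL at right angles to WQ; with |QL| = 13.4 on the left of WQ, L = Q + 13.4·(-0.9121, -0.4099) = (12.57, 19.09). Then cos ∠QLW = LQ·LW / (|LQ||LW|), giving 60.72°.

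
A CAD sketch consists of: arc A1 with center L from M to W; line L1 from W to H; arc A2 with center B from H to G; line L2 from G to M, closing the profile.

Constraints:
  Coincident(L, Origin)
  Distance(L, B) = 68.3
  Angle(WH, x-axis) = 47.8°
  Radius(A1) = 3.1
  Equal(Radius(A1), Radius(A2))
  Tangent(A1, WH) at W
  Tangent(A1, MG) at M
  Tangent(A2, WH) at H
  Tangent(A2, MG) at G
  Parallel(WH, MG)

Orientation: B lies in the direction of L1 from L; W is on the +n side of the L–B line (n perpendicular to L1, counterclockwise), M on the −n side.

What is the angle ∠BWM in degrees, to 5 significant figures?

87.401°

The slot axis is L1's direction at 47.8°, so u = (cos 47.8°, sin 47.8°) = (0.67172, 0.74080) and n = (−sin 47.8°, cos 47.8°) = (-0.74080, 0.67172). L is at the origin and B lies 68.3 along u from L, so B = 68.3·u = (45.879, 50.597). Tangency of A1 to both parallel lines with radius 3.1 puts W and M at L ± 3.1·n: W = (-2.2965, 2.0823), M = (2.2965, -2.0823). Then cos ∠BWM = WB·WM / (|WB||WM|), giving 87.401°.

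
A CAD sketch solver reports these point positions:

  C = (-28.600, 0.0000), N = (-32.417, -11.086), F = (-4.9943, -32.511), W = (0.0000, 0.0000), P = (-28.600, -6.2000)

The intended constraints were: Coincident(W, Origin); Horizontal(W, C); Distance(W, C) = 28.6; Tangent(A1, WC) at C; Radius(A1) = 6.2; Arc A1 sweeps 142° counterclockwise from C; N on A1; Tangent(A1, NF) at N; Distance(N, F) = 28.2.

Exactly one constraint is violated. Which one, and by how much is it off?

Distance(N, F) = 28.2 — off by 6.60.

W = (0.00, 0.00) ✓; W.y = 0.00, C.y = 0.00 ✓; |WC| = 28.60 ✓; ∠(PC, CW) = 90.00° ✓; |PC| = 6.200 ✓; bearing(P→N) − bearing(P→C) = 142.0° ✓; |PN| = 6.200 ✓; ∠(PN, NF) = 90.00° ✓; |NF| = 34.80 ✗.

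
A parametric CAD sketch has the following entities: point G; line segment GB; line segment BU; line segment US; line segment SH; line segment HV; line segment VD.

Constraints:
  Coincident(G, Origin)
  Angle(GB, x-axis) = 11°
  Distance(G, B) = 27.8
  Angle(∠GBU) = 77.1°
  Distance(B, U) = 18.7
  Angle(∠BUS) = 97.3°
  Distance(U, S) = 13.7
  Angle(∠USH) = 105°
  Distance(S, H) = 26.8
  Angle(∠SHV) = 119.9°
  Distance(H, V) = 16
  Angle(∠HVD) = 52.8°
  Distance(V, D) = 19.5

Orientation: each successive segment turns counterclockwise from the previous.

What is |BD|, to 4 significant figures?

9.093

G is at the origin; GB runs at 11.0° with length 27.8, so B = (27.29, 5.304). ∠GBU = 77.1° gives BU at 113.9° from the x-axis; with |BU| = 18.7, U = (19.71, 22.40). ∠BUS = 97.3° gives US at -163.4° from the x-axis; with |US| = 13.7, S = (6.584, 18.49). ∠USH = 105.0° gives SH at -88.40° from the x-axis; with |SH| = 26.8, H = (7.332, -8.302). ∠SHV = 119.9° gives HV at -28.30° from the x-axis; with |HV| = 16.0, V = (21.42, -15.89). ∠HVD = 52.8° gives VD at 98.90° from the x-axis; with |VD| = 19.5, D = (18.40, 3.377). Then |BD| = |D − B| = 9.093.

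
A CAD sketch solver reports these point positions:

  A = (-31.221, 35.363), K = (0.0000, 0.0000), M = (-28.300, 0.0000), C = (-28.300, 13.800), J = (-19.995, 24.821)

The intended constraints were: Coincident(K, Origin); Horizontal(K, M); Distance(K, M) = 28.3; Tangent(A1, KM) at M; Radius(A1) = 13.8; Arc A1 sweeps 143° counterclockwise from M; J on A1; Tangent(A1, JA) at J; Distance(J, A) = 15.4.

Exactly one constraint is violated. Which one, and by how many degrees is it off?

Tangent(A1, JA) at J — off by 6.20°.

K = (0.00, 0.00) ✓; K.y = 0.00, M.y = 0.00 ✓; |KM| = 28.30 ✓; ∠(CM, MK) = 90.00° ✓; |CM| = 13.80 ✓; bearing(C→J) − bearing(C→M) = 143.0° ✓; |CJ| = 13.80 ✓; ∠(CJ, JA) = 96.20° ✗; |JA| = 15.40 ✓.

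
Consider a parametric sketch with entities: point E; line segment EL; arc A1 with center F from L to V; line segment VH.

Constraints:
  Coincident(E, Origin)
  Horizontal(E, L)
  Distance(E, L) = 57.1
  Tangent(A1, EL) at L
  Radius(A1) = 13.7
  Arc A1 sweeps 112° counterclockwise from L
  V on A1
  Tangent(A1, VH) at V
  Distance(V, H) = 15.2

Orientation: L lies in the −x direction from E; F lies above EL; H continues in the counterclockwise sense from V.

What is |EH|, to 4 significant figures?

59.94

E is at the origin; EL is horizontal with |EL| = 57.1 and L on the −x side, so L = (-57.10, 0.000). The tangent condition forces FL to be normal to EL, so F = L + (0, 13.7) = (-57.10, 13.70). On A1, L sits at bearing -90° from F; a 112° counterclockwise sweep puts V at bearing 22°, so V = F + 13.7·(cos 22°, sin 22°) = (-44.40, 18.83). A1 meets VH tangentially, so FV is at right angles to VH, so VH runs along (−sin 22°, cos 22°); with |VH| = 15.2, H = (-50.09, 32.93). Then |EH| = |H − E| = 59.94.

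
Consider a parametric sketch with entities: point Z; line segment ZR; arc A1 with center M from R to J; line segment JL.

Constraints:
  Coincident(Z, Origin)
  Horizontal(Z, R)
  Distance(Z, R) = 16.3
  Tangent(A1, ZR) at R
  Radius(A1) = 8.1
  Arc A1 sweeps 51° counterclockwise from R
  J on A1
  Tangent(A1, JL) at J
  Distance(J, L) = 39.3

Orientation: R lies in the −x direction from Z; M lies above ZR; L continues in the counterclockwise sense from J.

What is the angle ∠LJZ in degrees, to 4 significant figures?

67.70°

On A1, R sits at bearing -90° from M; a 51° counterclockwise sweep puts J at bearing -39°, so J = M + 8.1·(cos -39°, sin -39°) = (-10.01, 3.003). Since A1 is tangent to JL there, MJ ⟂ JL, so JL runs along (−sin -39°, cos -39°); with |JL| = 39.3, L = (14.73, 33.54). Then cos ∠LJZ = JL·JZ / (|JL||JZ|), giving 67.70°.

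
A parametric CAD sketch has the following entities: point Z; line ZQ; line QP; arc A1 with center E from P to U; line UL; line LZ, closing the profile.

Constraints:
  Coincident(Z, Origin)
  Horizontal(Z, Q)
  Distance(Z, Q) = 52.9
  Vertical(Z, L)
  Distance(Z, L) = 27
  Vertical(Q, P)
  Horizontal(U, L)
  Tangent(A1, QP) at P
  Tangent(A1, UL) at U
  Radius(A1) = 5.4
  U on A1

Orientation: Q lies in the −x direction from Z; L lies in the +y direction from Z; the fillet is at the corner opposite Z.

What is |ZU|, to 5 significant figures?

54.637

Z is at the origin; ZQ is horizontal with |ZQ| = 52.9 and Q on the −x side, so Q = (-52.900, 0.0000). Z and L share the same x with |ZL| = 27.0 and L on the +y side, so L = (0.0000, 27.000). The virtual corner opposite Z is at (-52.900, 27.000). Since A1 is tangent to QP there, EP ⟂ QP and the tangent condition forces EU to be normal to UL, with radius 5.4, so the center E sits 5.4 in from both sides at E = (-47.500, 21.600). That places the tangent points at P = (-52.900, 21.600) on QP and U = (-47.500, 27.000) on UL. Then |ZU| = |U − Z| = 54.637.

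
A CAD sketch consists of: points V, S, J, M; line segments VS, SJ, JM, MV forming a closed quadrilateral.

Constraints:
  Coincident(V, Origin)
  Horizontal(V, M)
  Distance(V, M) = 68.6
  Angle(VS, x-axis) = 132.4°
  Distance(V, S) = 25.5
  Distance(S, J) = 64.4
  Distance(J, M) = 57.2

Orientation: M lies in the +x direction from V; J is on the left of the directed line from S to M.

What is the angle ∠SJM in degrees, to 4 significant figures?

92.30°

V is at the origin; V and M share the same y with |VM| = 68.6 and M in +x, so M = (68.6, 0). VS runs at 132.4° with |VS| = 25.5, so S = (-17.19, 18.83). J is determined by |SJ| = 64.4 and |JM| = 57.2 together: it lies at the intersection of circle(S, 64.4) and circle(M, 57.2). With |SM| = 87.84, the foot of the radical line on SM is 48.90 from S and the perpendicular offset is √(64.4² − 48.90²) = 41.90. Taking the left-of-SM solution: J = (39.55, 49.28).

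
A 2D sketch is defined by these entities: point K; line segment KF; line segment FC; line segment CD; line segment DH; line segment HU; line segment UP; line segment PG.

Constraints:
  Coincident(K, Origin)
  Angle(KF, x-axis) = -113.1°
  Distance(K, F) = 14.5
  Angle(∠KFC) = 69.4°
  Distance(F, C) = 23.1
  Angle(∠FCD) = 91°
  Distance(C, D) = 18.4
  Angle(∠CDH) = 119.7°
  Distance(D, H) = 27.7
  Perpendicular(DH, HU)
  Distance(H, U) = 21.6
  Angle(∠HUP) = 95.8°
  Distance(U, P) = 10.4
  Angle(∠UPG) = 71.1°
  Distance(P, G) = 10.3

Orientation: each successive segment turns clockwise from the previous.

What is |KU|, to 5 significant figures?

16.531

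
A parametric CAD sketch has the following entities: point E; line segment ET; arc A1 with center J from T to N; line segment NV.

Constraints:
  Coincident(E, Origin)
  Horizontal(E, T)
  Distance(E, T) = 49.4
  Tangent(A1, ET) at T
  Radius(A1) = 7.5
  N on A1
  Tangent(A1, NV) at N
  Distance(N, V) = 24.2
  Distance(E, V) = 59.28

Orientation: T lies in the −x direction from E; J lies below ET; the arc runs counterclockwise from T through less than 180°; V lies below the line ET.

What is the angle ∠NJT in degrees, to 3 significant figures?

107°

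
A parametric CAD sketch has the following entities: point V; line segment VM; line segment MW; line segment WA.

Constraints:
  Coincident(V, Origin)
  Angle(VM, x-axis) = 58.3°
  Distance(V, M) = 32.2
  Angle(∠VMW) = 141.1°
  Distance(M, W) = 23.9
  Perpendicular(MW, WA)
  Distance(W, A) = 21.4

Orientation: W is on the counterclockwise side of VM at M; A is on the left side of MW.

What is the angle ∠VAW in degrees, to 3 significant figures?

88.6°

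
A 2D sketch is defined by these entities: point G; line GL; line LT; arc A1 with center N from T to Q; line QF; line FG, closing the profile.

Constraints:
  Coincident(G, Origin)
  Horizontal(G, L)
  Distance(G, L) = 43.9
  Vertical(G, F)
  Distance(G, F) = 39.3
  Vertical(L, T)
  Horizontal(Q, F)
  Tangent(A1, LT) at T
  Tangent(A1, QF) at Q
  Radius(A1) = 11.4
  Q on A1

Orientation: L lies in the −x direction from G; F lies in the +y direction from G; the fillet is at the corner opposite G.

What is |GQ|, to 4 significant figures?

51.00

G is at the origin; G and L share the same y with |GL| = 43.9 and L on the −x side, so L = (-43.90, 0.000). GF is vertical with |GF| = 39.3 and F on the +y side, so F = (0.000, 39.30). The virtual corner opposite G is at (-43.90, 39.30). The tangent condition forces NT to be normal to LT and tangency of A1 to QF means the radius NQ is perpendicular to QF, with radius 11.4, so the center N sits 11.4 in from both sides at N = (-32.50, 27.90). That places the tangent points at T = (-43.90, 27.90) on LT and Q = (-32.50, 39.30) on QF. Then |GQ| = |Q − G| = 51.00.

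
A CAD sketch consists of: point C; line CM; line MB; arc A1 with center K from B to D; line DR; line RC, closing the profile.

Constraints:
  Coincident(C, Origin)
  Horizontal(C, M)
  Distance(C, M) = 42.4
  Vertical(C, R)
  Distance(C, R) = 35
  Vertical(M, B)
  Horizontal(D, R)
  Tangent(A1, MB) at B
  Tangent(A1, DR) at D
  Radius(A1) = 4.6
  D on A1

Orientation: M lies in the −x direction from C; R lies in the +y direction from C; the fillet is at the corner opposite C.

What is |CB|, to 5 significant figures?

52.172

C is at the origin; C and M share the same y with |CM| = 42.4 and M on the −x side, so M = (-42.400, 0.0000). CR is vertical with |CR| = 35.0 and R on the +y side, so R = (0.0000, 35.000). The virtual corner opposite C is at (-42.400, 35.000). Tangency of A1 to MB means the radius KB is perpendicular to MB and tangency of A1 to DR means the radius KD is perpendicular to DR, with radius 4.6, so the center K sits 4.6 in from both sides at K = (-37.800, 30.400). That places the tangent points at B = (-42.400, 30.400) on MB and D = (-37.800, 35.000) on DR. Then |CB| = |B − C| = 52.172.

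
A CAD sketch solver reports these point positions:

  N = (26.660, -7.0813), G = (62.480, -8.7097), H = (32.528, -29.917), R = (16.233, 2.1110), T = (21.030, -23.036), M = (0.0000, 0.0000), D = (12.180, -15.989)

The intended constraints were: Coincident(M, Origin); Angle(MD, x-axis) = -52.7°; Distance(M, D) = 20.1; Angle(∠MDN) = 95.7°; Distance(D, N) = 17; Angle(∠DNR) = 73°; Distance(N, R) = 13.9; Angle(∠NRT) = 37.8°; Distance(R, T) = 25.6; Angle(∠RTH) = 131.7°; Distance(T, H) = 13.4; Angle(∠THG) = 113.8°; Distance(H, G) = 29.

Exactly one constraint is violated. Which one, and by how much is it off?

Distance(H, G) = 29 — off by 7.70.

M = (0.00, 0.00) ✓; MD at -52.70° ✓; |MD| = 20.10 ✓; ∠MDN = 95.70° ✓; |DN| = 17.00 ✓; ∠DNR = 73.00° ✓; |NR| = 13.90 ✓; ∠NRT = 37.80° ✓; |RT| = 25.60 ✓; ∠RTH = 131.7° ✓; |TH| = 13.40 ✓; ∠THG = 113.8° ✓; |HG| = 36.70 ✗.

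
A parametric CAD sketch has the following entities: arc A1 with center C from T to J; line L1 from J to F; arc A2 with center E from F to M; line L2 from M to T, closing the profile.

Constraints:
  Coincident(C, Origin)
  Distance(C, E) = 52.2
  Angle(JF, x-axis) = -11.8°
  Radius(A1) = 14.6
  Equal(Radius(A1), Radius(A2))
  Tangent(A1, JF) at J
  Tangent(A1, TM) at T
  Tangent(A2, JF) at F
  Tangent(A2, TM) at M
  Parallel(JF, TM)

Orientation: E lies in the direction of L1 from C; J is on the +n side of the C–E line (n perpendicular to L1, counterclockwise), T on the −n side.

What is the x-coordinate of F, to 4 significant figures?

54.08

Tangency of A1 to both parallel lines with radius 14.6 puts J and T at C ± 14.6·n: J = (2.986, 14.29), T = (-2.986, -14.29). Equal radii place F and M the same way about E: F = E + 14.6·n = (54.08, 3.617), M = E − 14.6·n = (48.11, -24.97). So F.x = 54.08.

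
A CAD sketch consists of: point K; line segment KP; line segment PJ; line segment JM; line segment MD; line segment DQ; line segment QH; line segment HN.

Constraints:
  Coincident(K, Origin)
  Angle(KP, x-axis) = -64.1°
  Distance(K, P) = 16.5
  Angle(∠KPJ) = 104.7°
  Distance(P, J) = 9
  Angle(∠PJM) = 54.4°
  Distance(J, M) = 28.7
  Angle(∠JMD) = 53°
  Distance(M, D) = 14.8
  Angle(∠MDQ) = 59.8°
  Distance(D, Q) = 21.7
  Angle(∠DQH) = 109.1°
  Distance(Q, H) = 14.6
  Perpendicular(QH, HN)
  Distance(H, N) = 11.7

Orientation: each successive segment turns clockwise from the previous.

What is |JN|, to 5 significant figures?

31.449

K is at the origin; KP runs at -64.1° with length 16.5, so P = (7.2072, -14.843). ∠KPJ = 104.7° gives PJ at -139.40° from the x-axis; with |PJ| = 9.0, J = (0.37379, -20.700). ∠PJM = 54.4° gives JM at 95.000° from the x-axis; with |JM| = 28.7, M = (-2.1276, 7.8911). ∠JMD = 53.0° gives MD at -32.000° from the x-axis; with |MD| = 14.8, D = (10.424, 0.048311). ∠MDQ = 59.8° gives DQ at -152.20° from the x-axis; with |DQ| = 21.7, Q = (-8.7719, -10.072). ∠DQH = 109.1° gives QH at 136.90° from the x-axis; with |QH| = 14.6, H = (-19.432, -0.096482). The perpendicularity gives HN at right angles to QH, so HN runs at 46.900°; with |HN| = 11.7, N = (-11.438, 8.4464). Then |JN| = |N − J| = 31.449.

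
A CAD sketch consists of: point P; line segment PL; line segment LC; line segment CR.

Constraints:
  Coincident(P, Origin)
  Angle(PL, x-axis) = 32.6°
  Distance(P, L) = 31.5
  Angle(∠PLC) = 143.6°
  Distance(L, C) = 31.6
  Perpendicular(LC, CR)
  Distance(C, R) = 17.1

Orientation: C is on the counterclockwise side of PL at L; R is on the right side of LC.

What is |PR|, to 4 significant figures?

67.27

P is at the origin; PL runs at 32.6° with length 31.5, so L = 31.5·(cos 32.6°, sin 32.6°) = (26.54, 16.97). ∠PLC = 143.6°, so LC runs at 32.6° + (180° − 143.6°) = 69.00° from the x-axis; with |LC| = 31.6, C = L + 31.6·(cos 69.00°, sin 69.00°) = (37.86, 46.47). The perpendicularity gives CR at right angles to LC; with |CR| = 17.1 on the right of LC, R = C + 17.1·(0.9336, -0.3584) = (53.83, 40.34). Then |PR| = |R − P| = 67.27.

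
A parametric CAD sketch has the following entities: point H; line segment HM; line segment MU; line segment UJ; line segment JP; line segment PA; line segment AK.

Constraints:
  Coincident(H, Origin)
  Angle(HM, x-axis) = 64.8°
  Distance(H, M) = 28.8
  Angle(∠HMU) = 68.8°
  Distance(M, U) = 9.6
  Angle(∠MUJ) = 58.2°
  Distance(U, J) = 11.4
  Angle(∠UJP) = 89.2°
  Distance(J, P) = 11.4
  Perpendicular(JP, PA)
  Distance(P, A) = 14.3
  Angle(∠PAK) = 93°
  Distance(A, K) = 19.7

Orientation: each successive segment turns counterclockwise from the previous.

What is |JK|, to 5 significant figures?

17.421

JP is perpendicular to PA, so PA runs at 118.60°; with |PA| = 14.3, A = (11.166, 34.657). ∠PAK = 93.0° gives AK at -154.40° from the x-axis; with |AK| = 19.7, K = (-6.5998, 26.145). Then |JK| = |K − J| = 17.421.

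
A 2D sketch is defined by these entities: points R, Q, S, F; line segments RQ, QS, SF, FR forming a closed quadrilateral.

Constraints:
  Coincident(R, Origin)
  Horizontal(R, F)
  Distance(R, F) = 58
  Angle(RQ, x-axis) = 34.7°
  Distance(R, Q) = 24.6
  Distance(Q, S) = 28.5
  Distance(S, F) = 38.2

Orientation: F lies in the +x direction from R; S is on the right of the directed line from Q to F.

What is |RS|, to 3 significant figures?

26.8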